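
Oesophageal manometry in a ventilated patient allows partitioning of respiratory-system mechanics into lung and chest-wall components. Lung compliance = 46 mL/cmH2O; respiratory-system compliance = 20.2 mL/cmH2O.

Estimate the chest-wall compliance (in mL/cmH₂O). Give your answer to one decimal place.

36.0

1/Ccw = 1/Crs − 1/CL.
1/Ccw = 1/20.2 − 1/46 = 0.02777.
Ccw = 36.01 mL/cmH2O.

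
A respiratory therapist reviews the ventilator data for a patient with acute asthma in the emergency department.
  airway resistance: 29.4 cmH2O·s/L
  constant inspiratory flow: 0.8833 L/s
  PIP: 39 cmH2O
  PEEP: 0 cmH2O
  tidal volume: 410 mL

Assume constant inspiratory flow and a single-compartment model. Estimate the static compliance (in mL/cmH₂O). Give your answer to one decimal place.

31.5

Equation of motion (constant flow): PIP = Vt/C + R·V̇ + PEEP.
Vt/C = PIP − R·V̇ − PEEP = 39 − 29.4×0.8833 − 0 = 39 − 25.969 − 0 = 13.031 cmH2O.
C = Vt / 13.031 = 410 / 13.031 = 31.463 mL/cmH2O.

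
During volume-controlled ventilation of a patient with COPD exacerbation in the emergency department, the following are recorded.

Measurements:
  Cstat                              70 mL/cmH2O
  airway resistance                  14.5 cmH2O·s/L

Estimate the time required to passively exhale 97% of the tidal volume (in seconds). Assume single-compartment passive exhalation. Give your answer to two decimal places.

τ = R × C = 14.5 × 70 mL/cmH2O = 14.5 × 0.070 L/cmH2O = 1.015 s.
Exhaled fraction f = 1 − e^(−t/τ) → t = −τ·ln(1 − f) = −1.015·ln(0.03) = 3.559 s.

3.56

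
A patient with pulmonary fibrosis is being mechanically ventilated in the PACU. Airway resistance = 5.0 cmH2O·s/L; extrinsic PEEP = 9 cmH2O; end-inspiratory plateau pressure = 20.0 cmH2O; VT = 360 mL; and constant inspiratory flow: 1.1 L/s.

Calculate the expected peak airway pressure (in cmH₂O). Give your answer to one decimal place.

25.5

PIP = Pplat + Raw × flow = 20.0 + 5.0 × 1.1 = 20.0 + 5.5 = 25.5 cmH2O.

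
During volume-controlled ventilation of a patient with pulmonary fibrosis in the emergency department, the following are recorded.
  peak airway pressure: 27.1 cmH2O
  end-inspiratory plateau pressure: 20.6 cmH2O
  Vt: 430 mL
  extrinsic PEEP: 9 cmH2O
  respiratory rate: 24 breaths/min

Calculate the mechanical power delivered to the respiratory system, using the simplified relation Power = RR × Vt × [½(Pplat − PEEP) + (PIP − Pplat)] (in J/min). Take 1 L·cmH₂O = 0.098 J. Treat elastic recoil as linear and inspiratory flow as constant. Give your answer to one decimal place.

Per-breath work = Vt × [½(Pplat−PEEP) + (PIP−Pplat)] = 0.430 × [0.5×11.6 + 6.5] = 0.430 × 12.3 = 5.289 L·cmH2O.
Power = 24 × 5.289 = 126.94 L·cmH2O/min.
× 0.098 J/(L·cmH2O) → 12.44 J/min.

12.4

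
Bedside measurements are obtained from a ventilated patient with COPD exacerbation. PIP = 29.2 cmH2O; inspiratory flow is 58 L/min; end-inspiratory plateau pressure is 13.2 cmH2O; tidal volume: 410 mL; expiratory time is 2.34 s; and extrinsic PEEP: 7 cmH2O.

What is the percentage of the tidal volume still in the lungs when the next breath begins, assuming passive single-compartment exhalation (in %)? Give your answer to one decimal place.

Flow: 58 L/min ÷ 60 = 0.9667 L/s.
R = (PIP − Pplat)/V̇ = (29.2 − 13.2) / 0.9667 = 16.0/0.9667 = 16.551 cmH2O·s/L.
C = Vt/(Pplat − PEEP) = 410.0 / (13.2 − 7) = 410.0/6.2 = 66.129 mL/cmH2O.
τ = R × C = 16.551 × 0.06613 L/cmH2O = 1.095 s.
Fraction remaining at end-expiration = e^(−Te/τ) = e^(−2.34/1.095) = 0.118 → 11.8%.

11.8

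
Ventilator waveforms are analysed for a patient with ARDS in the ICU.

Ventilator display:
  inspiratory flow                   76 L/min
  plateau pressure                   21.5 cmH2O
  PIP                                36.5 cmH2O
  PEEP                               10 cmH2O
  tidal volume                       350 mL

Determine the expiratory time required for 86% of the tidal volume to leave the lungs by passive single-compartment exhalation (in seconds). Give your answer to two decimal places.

0.71

Flow: 76 L/min ÷ 60 = 1.2667 L/s.
R = (PIP − Pplat)/V̇ = (36.5 − 21.5) / 1.2667 = 15.0/1.2667 = 11.842 cmH2O·s/L.
C = Vt/(Pplat − PEEP) = 350.0 / (21.5 − 10) = 350.0/11.5 = 30.435 mL/cmH2O.
τ = R × C = 11.842 × 0.03044 L/cmH2O = 0.3605 s.
t = −τ·ln(1 − 0.86) = −0.3605·ln(0.14) = 0.7088 s.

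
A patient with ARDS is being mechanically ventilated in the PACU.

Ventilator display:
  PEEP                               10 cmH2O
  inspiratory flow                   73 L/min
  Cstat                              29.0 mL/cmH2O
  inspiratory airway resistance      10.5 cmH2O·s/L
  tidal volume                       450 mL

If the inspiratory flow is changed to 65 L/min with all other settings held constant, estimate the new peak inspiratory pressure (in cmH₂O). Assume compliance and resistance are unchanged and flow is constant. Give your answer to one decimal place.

36.9

Flow: 73 L/min ÷ 60 = 1.2167 L/s.
New flow: 65 L/min ÷ 60 = 1.0833 L/s.
PIP = Vt/C + R·V̇ + PEEP (constant-flow equation of motion).
Only the resistive term changes: ΔPIP = R × ΔV̇ = 10.5 × (1.0833 − 1.2167) = 10.5 × -0.1334 = -1.401 cmH2O.
Original PIP = 450/29.0 + 10.5×1.2167 + 10 = 38.293 cmH2O; new PIP = 38.293 + (-1.401) = 36.892 cmH2O.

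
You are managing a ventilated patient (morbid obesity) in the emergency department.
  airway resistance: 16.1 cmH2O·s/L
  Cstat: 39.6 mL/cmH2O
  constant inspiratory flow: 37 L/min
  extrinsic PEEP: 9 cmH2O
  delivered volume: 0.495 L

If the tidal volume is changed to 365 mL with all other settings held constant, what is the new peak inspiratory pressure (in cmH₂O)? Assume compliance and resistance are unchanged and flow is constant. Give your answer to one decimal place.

Flow: 37 L/min ÷ 60 = 0.6167 L/s.
PIP = Vt/C + R·V̇ + PEEP (constant-flow equation of motion).
Only the elastic term changes: ΔPIP = ΔVt / C = (365 − 495) / 39.6 = -3.283 cmH2O.
Original PIP = 495/39.6 + 16.1×0.6167 + 9 = 31.429 cmH2O; new PIP = 31.429 + (-3.283) = 28.146 cmH2O.

28.1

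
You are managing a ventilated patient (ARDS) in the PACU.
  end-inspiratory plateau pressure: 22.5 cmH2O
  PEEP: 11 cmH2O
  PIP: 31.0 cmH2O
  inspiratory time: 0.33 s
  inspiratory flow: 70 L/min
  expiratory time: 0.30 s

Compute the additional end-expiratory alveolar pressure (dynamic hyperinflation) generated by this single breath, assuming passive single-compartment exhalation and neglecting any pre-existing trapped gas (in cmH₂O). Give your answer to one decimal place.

Flow: 70 L/min ÷ 60 = 1.1667 L/s.
Vt = flow × Ti = 1.1667 L/s × 0.33 s × 1000 mL/L = 385.01 mL.
R = (PIP − Pplat)/V̇ = (31.0 − 22.5) / 1.1667 = 8.5/1.1667 = 7.286 cmH2O·s/L.
C = Vt/(Pplat − PEEP) = 385.01 / (22.5 − 11) = 385.01/11.5 = 33.479 mL/cmH2O.
τ = R × C = 7.286 × 0.03348 L/cmH2O = 0.2439 s.
Fraction remaining = e^(−Te/τ) = e^(−0.30/0.2439) = 0.2923; trapped volume = 385.01 × 0.2923 = 112.54 mL.
Additional alveolar pressure from trapping ≈ V_trapped / C = 112.54 / 33.479 = 3.362 cmH2O.

3.4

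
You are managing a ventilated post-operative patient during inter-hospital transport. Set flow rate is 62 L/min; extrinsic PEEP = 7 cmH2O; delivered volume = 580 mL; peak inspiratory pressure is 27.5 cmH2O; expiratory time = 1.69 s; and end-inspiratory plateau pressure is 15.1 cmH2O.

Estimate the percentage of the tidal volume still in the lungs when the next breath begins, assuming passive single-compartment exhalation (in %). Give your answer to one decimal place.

Flow: 62 L/min ÷ 60 = 1.0333 L/s.
R = (PIP − Pplat)/V̇ = (27.5 − 15.1) / 1.0333 = 12.4/1.0333 = 12.0 cmH2O·s/L.
C = Vt/(Pplat − PEEP) = 580.0 / (15.1 − 7) = 580.0/8.1 = 71.605 mL/cmH2O.
τ = R × C = 12.0 × 0.07161 L/cmH2O = 0.8593 s.
Fraction remaining at end-expiration = e^(−Te/τ) = e^(−1.69/0.8593) = 0.1399 → 13.99%.

14.0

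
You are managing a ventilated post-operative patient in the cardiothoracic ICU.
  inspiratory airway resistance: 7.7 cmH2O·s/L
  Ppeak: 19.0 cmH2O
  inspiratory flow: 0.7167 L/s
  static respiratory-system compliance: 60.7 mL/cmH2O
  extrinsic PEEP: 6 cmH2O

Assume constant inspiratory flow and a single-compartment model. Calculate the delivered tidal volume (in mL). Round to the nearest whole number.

Equation of motion (constant flow): PIP = Vt/C + R·V̇ + PEEP.
Vt/C = PIP − R·V̇ − PEEP = 19.0 − 5.519 − 6 = 7.481 cmH2O.
Vt = C × 7.481 = 60.7 × 7.481 = 454.1 mL.

454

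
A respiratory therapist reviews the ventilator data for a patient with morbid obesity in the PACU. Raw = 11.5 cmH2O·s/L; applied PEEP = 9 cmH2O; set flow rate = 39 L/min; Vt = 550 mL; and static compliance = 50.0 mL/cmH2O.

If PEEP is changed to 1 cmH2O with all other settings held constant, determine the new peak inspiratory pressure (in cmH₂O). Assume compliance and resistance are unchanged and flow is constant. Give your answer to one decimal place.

Flow: 39 L/min ÷ 60 = 0.65 L/s.
PIP = Vt/C + R·V̇ + PEEP (constant-flow equation of motion).
Only the baseline term changes: ΔPIP = ΔPEEP = 1 − 9 = -8.0 cmH2O.
Original PIP = 550/50.0 + 11.5×0.65 + 9 = 27.475 cmH2O; new PIP = 27.475 + (-8.0) = 19.475 cmH2O.

19.5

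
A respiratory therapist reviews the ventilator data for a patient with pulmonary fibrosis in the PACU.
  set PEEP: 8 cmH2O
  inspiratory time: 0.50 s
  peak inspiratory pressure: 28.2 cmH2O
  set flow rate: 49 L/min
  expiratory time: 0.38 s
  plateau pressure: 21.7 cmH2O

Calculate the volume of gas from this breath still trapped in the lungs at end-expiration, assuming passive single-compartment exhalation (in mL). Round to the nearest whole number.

82

Flow: 49 L/min ÷ 60 = 0.8167 L/s.
Vt = flow × Ti = 0.8167 L/s × 0.50 s × 1000 mL/L = 408.35 mL.
R = (PIP − Pplat)/V̇ = (28.2 − 21.7) / 0.8167 = 6.5/0.8167 = 7.959 cmH2O·s/L.
C = Vt/(Pplat − PEEP) = 408.35 / (21.7 − 8) = 408.35/13.7 = 29.807 mL/cmH2O.
τ = R × C = 7.959 × 0.02981 L/cmH2O = 0.2373 s.
Fraction remaining = e^(−Te/τ) = e^(−0.38/0.2373) = 0.2016.
Trapped volume = 408.35 × 0.2016 = 82.323 mL.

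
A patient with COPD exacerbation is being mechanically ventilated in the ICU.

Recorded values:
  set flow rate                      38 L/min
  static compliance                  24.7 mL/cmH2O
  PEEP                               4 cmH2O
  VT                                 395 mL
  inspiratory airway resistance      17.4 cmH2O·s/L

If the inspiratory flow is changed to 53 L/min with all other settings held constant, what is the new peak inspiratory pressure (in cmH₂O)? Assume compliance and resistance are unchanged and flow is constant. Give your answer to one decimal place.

Flow: 38 L/min ÷ 60 = 0.6333 L/s.
New flow: 53 L/min ÷ 60 = 0.8833 L/s.
PIP = Vt/C + R·V̇ + PEEP (constant-flow equation of motion).
Only the resistive term changes: ΔPIP = R × ΔV̇ = 17.4 × (0.8833 − 0.6333) = 17.4 × 0.25 = 4.35 cmH2O.
Original PIP = 395/24.7 + 17.4×0.6333 + 4 = 31.011 cmH2O; new PIP = 31.011 + (4.35) = 35.361 cmH2O.

35.4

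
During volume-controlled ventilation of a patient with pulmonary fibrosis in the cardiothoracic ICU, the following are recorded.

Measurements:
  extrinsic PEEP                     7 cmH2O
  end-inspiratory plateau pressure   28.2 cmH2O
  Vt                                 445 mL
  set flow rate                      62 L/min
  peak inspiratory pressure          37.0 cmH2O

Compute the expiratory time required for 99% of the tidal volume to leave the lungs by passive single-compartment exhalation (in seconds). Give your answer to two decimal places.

0.82

Flow: 62 L/min ÷ 60 = 1.0333 L/s.
R = (PIP − Pplat)/V̇ = (37.0 − 28.2) / 1.0333 = 8.8/1.0333 = 8.516 cmH2O·s/L.
C = Vt/(Pplat − PEEP) = 445.0 / (28.2 − 7) = 445.0/21.2 = 20.991 mL/cmH2O.
τ = R × C = 8.516 × 0.02099 L/cmH2O = 0.1788 s.
t = −τ·ln(1 − 0.99) = −0.1788·ln(0.01) = 0.8234 s.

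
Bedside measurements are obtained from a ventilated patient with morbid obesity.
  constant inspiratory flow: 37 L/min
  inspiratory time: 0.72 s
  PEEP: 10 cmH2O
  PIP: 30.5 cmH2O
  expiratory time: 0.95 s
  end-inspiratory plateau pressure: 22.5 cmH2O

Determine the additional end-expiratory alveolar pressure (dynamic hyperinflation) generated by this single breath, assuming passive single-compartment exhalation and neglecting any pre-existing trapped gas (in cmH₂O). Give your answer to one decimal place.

1.6

Flow: 37 L/min ÷ 60 = 0.6167 L/s.
Vt = flow × Ti = 0.6167 L/s × 0.72 s × 1000 mL/L = 444.02 mL.
R = (PIP − Pplat)/V̇ = (30.5 − 22.5) / 0.6167 = 8.0/0.6167 = 12.972 cmH2O·s/L.
C = Vt/(Pplat − PEEP) = 444.02 / (22.5 − 10) = 444.02/12.5 = 35.522 mL/cmH2O.
τ = R × C = 12.972 × 0.03552 L/cmH2O = 0.4608 s.
Fraction remaining = e^(−Te/τ) = e^(−0.95/0.4608) = 0.1272; trapped volume = 444.02 × 0.1272 = 56.479 mL.
Additional alveolar pressure from trapping ≈ V_trapped / C = 56.479 / 35.522 = 1.59 cmH2O.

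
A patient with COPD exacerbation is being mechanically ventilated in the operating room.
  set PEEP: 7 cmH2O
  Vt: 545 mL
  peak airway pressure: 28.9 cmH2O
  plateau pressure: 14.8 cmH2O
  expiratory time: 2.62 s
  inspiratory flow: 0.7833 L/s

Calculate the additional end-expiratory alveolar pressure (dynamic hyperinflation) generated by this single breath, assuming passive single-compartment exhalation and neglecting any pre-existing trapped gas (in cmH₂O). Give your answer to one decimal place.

R = (PIP − Pplat)/V̇ = (28.9 − 14.8) / 0.7833 = 14.1/0.7833 = 18.001 cmH2O·s/L.
C = Vt/(Pplat − PEEP) = 545.0 / (14.8 − 7) = 545.0/7.8 = 69.872 mL/cmH2O.
τ = R × C = 18.001 × 0.06987 L/cmH2O = 1.258 s.
Fraction remaining = e^(−Te/τ) = e^(−2.62/1.258) = 0.1246; trapped volume = 545.0 × 0.1246 = 67.907 mL.
Additional alveolar pressure from trapping ≈ V_trapped / C = 67.907 / 69.872 = 0.9719 cmH2O.

1.0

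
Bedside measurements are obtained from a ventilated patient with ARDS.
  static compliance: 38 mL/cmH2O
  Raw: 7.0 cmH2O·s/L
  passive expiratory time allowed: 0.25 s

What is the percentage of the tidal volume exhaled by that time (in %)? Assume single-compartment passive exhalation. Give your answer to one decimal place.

60.9

τ = R × C = 7.0 × 38 mL/cmH2O = 7.0 × 0.038 L/cmH2O = 0.266 s.
Passive exhalation: V(t)/V₀ = e^(−t/τ) = e^(−0.25/0.266) = 0.3907.
Fraction exhaled = 1 − 0.3907 = 0.6093 → 60.93%.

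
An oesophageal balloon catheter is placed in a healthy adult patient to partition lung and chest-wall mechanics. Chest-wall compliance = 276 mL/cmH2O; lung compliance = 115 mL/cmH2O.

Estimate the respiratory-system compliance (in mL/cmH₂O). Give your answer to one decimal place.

81.2

Lung and chest wall are elastances in series: 1/Crs = 1/CL + 1/Ccw.
1/Crs = 1/115 + 1/276 = 0.01232.
Crs = 81.169 mL/cmH2O.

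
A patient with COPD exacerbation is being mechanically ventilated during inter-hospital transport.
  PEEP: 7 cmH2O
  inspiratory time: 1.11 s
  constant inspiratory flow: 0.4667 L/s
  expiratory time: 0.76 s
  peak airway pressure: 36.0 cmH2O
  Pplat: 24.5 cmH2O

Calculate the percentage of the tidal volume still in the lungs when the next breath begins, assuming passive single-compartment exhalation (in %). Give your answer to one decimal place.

35.3

Vt = flow × Ti = 0.4667 L/s × 1.11 s × 1000 mL/L = 518.04 mL.
R = (PIP − Pplat)/V̇ = (36.0 − 24.5) / 0.4667 = 11.5/0.4667 = 24.641 cmH2O·s/L.
C = Vt/(Pplat − PEEP) = 518.04 / (24.5 − 7) = 518.04/17.5 = 29.602 mL/cmH2O.
τ = R × C = 24.641 × 0.0296 L/cmH2O = 0.7294 s.
Fraction remaining at end-expiration = e^(−Te/τ) = e^(−0.76/0.7294) = 0.3528 → 35.28%.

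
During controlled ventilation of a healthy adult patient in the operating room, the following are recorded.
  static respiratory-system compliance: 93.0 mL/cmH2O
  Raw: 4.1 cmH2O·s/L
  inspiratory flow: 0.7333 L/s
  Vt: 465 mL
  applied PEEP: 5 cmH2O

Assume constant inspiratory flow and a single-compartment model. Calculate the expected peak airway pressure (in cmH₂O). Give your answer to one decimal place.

Equation of motion (constant flow): PIP = Vt/C + R·V̇ + PEEP.
PIP = 465/93.0 + 4.1×0.7333 + 5 = 5.0 + 3.007 + 5 = 13.007 cmH2O.

13.0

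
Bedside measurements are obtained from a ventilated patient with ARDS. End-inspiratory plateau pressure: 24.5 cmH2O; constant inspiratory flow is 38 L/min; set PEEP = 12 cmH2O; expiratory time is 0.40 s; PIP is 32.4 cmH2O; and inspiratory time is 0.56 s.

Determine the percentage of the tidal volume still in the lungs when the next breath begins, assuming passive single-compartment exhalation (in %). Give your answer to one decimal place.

32.3

Flow: 38 L/min ÷ 60 = 0.6333 L/s.
Vt = flow × Ti = 0.6333 L/s × 0.56 s × 1000 mL/L = 354.65 mL.
R = (PIP − Pplat)/V̇ = (32.4 − 24.5) / 0.6333 = 7.9/0.6333 = 12.474 cmH2O·s/L.
C = Vt/(Pplat − PEEP) = 354.65 / (24.5 − 12) = 354.65/12.5 = 28.372 mL/cmH2O.
τ = R × C = 12.474 × 0.02837 L/cmH2O = 0.3539 s.
Fraction remaining at end-expiration = e^(−Te/τ) = e^(−0.40/0.3539) = 0.3229 → 32.29%.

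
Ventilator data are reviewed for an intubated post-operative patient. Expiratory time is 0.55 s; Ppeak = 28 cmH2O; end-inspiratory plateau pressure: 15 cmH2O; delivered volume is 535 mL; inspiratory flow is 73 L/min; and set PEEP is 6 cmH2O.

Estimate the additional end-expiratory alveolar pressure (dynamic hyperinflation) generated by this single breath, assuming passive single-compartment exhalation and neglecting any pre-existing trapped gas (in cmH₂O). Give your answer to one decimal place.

3.8

Flow: 73 L/min ÷ 60 = 1.2167 L/s.
R = (PIP − Pplat)/V̇ = (28 − 15) / 1.2167 = 13.0/1.2167 = 10.685 cmH2O·s/L.
C = Vt/(Pplat − PEEP) = 535.0 / (15 − 6) = 535.0/9.0 = 59.444 mL/cmH2O.
τ = R × C = 10.685 × 0.05944 L/cmH2O = 0.6351 s.
Fraction remaining = e^(−Te/τ) = e^(−0.55/0.6351) = 0.4206; trapped volume = 535.0 × 0.4206 = 225.02 mL.
Additional alveolar pressure from trapping ≈ V_trapped / C = 225.02 / 59.444 = 3.785 cmH2O.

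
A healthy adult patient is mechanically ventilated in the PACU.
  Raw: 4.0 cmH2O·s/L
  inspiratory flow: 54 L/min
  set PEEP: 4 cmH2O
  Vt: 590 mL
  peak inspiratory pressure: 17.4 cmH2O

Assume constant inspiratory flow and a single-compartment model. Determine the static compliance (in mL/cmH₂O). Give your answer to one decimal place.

Flow: 54 L/min ÷ 60 = 0.9 L/s.
Equation of motion (constant flow): PIP = Vt/C + R·V̇ + PEEP.
Vt/C = PIP − R·V̇ − PEEP = 17.4 − 4.0×0.9 − 4 = 17.4 − 3.6 − 4 = 9.8 cmH2O.
C = Vt / 9.8 = 590 / 9.8 = 60.204 mL/cmH2O.

60.2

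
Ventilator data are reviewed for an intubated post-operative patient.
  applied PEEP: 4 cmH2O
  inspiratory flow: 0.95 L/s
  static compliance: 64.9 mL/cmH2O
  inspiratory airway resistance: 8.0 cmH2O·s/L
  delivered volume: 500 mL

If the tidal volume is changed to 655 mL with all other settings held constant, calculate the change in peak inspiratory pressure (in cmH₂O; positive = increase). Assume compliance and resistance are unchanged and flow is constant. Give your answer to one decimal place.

PIP = Vt/C + R·V̇ + PEEP (constant-flow equation of motion).
Only the elastic term changes: ΔPIP = ΔVt / C = (655 − 500) / 64.9 = 2.388 cmH2O.

2.4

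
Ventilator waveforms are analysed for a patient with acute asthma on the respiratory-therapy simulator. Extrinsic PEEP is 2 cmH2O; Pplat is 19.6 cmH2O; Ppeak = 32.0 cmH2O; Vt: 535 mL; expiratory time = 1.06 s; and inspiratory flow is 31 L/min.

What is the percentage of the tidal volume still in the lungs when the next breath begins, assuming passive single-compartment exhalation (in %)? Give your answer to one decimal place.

Flow: 31 L/min ÷ 60 = 0.5167 L/s.
R = (PIP − Pplat)/V̇ = (32.0 − 19.6) / 0.5167 = 12.4/0.5167 = 23.998 cmH2O·s/L.
C = Vt/(Pplat − PEEP) = 535.0 / (19.6 − 2) = 535.0/17.6 = 30.398 mL/cmH2O.
τ = R × C = 23.998 × 0.0304 L/cmH2O = 0.7295 s.
Fraction remaining at end-expiration = e^(−Te/τ) = e^(−1.06/0.7295) = 0.2339 → 23.39%.

23.4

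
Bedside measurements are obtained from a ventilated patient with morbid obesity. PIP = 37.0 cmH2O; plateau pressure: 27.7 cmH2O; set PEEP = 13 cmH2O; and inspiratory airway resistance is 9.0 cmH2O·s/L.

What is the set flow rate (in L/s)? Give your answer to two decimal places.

1.03

flow = (PIP − Pplat) / Raw = 9.3 / 9.0 = 1.033 L/s.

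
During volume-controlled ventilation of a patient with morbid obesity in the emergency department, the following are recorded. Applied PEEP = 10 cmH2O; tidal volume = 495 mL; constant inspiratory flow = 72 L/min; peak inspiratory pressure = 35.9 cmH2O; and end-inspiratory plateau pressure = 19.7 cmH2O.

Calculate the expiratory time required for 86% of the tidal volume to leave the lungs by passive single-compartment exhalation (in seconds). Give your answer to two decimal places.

Flow: 72 L/min ÷ 60 = 1.2 L/s.
R = (PIP − Pplat)/V̇ = (35.9 − 19.7) / 1.2 = 16.2/1.2 = 13.5 cmH2O·s/L.
C = Vt/(Pplat − PEEP) = 495.0 / (19.7 − 10) = 495.0/9.7 = 51.031 mL/cmH2O.
τ = R × C = 13.5 × 0.05103 L/cmH2O = 0.6889 s.
t = −τ·ln(1 − 0.86) = −0.6889·ln(0.14) = 1.354 s.

1.35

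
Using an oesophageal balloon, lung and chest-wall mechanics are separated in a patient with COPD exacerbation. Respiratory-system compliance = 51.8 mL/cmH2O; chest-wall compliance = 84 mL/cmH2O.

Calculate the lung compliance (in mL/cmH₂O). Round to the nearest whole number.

1/CL = 1/Crs − 1/Ccw.
1/CL = 1/51.8 − 1/84 = 0.0074.
CL = 135.14 mL/cmH2O.

135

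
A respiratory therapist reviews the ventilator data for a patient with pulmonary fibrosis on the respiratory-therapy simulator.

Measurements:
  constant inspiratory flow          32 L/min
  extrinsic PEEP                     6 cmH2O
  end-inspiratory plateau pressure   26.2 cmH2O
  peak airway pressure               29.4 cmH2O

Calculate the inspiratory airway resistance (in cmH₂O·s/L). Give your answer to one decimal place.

Flow: 32 L/min ÷ 60 = 0.5333 L/s.
Raw = (PIP − Pplat) / flow = (29.4 − 26.2) / 0.5333 = 3.2 / 0.5333 = 6.0 cmH2O·s/L.

6.0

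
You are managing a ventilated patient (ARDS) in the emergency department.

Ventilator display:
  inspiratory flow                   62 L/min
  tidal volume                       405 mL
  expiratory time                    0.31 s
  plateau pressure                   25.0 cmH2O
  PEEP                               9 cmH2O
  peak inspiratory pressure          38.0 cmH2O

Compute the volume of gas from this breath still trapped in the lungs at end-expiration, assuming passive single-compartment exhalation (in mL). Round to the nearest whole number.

Flow: 62 L/min ÷ 60 = 1.0333 L/s.
R = (PIP − Pplat)/V̇ = (38.0 − 25.0) / 1.0333 = 13.0/1.0333 = 12.581 cmH2O·s/L.
C = Vt/(Pplat − PEEP) = 405.0 / (25.0 − 9) = 405.0/16.0 = 25.313 mL/cmH2O.
τ = R × C = 12.581 × 0.02531 L/cmH2O = 0.3184 s.
Fraction remaining = e^(−Te/τ) = e^(−0.31/0.3184) = 0.3777.
Trapped volume = 405.0 × 0.3777 = 152.97 mL.

153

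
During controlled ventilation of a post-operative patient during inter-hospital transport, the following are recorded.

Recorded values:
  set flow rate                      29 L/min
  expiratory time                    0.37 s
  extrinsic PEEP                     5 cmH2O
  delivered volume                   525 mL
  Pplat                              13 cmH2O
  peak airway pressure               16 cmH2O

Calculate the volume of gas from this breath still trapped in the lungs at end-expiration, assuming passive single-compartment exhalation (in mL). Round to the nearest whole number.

212

Flow: 29 L/min ÷ 60 = 0.4833 L/s.
R = (PIP − Pplat)/V̇ = (16 − 13) / 0.4833 = 3.0/0.4833 = 6.207 cmH2O·s/L.
C = Vt/(Pplat − PEEP) = 525.0 / (13 − 5) = 525.0/8.0 = 65.625 mL/cmH2O.
τ = R × C = 6.207 × 0.06563 L/cmH2O = 0.4074 s.
Fraction remaining = e^(−Te/τ) = e^(−0.37/0.4074) = 0.4033.
Trapped volume = 525.0 × 0.4033 = 211.73 mL.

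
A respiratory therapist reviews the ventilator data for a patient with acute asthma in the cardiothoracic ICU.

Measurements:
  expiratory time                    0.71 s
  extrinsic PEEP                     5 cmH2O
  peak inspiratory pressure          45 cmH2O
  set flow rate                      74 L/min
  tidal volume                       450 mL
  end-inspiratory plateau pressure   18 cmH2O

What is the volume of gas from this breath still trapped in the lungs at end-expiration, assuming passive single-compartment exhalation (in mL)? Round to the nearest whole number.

176

Flow: 74 L/min ÷ 60 = 1.2333 L/s.
R = (PIP − Pplat)/V̇ = (45 − 18) / 1.2333 = 27.0/1.2333 = 21.892 cmH2O·s/L.
C = Vt/(Pplat − PEEP) = 450.0 / (18 − 5) = 450.0/13.0 = 34.615 mL/cmH2O.
τ = R × C = 21.892 × 0.03462 L/cmH2O = 0.7579 s.
Fraction remaining = e^(−Te/τ) = e^(−0.71/0.7579) = 0.3919.
Trapped volume = 450.0 × 0.3919 = 176.36 mL.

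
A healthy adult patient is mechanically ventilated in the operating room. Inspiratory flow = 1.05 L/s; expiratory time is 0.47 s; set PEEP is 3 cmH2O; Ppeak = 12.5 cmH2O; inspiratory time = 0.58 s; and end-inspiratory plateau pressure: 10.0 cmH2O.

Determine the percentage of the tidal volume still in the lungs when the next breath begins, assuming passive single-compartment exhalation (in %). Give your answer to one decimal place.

10.3

Vt = flow × Ti = 1.05 L/s × 0.58 s × 1000 mL/L = 609.0 mL.
R = (PIP − Pplat)/V̇ = (12.5 − 10.0) / 1.05 = 2.5/1.05 = 2.381 cmH2O·s/L.
C = Vt/(Pplat − PEEP) = 609.0 / (10.0 − 3) = 609.0/7.0 = 87.0 mL/cmH2O.
τ = R × C = 2.381 × 0.087 L/cmH2O = 0.2071 s.
Fraction remaining at end-expiration = e^(−Te/τ) = e^(−0.47/0.2071) = 0.1034 → 10.34%.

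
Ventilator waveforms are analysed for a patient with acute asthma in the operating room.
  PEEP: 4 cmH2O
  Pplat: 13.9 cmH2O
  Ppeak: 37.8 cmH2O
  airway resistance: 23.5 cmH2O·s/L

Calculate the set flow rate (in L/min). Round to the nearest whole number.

flow = (PIP − Pplat) / Raw = (37.8 − 13.9) / 23.5 = 1.017 L/s × 60 = 61.02 L/min.

61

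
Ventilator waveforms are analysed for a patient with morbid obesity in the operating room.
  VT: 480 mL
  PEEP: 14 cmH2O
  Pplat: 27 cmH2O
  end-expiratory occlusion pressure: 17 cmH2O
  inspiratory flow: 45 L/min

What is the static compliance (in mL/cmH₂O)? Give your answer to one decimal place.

End-expiratory occlusion gives total PEEP = 17 cmH2O (intrinsic PEEP = 17 − 14 = 3). Use total PEEP for the elastic gradient.
Cstat = Vt / (Pplat − PEEPtotal) = 480 / (27 − 17) = 480 / 10.0 = 48.0 mL/cmH2O.

48.0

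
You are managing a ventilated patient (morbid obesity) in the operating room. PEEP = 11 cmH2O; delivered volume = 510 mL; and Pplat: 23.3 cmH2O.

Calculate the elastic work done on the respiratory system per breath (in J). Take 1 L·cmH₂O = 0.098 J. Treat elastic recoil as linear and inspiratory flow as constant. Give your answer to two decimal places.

Elastic work ≈ ½ × (Pplat − PEEP) × Vt = 0.5 × (23.3 − 11) × 0.510 L = 0.5 × 12.3 × 0.510 = 3.137 L·cmH2O.
× 0.098 J/(L·cmH2O) → 0.3074 J.

0.31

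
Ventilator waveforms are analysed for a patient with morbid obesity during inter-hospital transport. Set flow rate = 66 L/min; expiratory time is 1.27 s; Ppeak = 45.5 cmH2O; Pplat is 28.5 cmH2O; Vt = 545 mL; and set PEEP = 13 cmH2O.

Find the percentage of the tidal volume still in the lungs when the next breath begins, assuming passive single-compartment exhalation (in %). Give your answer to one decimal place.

9.7

Flow: 66 L/min ÷ 60 = 1.1 L/s.
R = (PIP − Pplat)/V̇ = (45.5 − 28.5) / 1.1 = 17.0/1.1 = 15.455 cmH2O·s/L.
C = Vt/(Pplat − PEEP) = 545.0 / (28.5 − 13) = 545.0/15.5 = 35.161 mL/cmH2O.
τ = R × C = 15.455 × 0.03516 L/cmH2O = 0.5434 s.
Fraction remaining at end-expiration = e^(−Te/τ) = e^(−1.27/0.5434) = 0.0966 → 9.66%.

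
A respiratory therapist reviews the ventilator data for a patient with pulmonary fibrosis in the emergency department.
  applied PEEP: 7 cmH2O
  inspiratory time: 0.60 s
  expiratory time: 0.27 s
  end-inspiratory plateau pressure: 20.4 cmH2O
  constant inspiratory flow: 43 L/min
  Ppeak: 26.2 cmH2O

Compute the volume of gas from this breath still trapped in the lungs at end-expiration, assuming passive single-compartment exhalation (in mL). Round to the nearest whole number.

152

Flow: 43 L/min ÷ 60 = 0.7167 L/s.
Vt = flow × Ti = 0.7167 L/s × 0.60 s × 1000 mL/L = 430.02 mL.
R = (PIP − Pplat)/V̇ = (26.2 − 20.4) / 0.7167 = 5.8/0.7167 = 8.093 cmH2O·s/L.
C = Vt/(Pplat − PEEP) = 430.02 / (20.4 − 7) = 430.02/13.4 = 32.091 mL/cmH2O.
τ = R × C = 8.093 × 0.03209 L/cmH2O = 0.2597 s.
Fraction remaining = e^(−Te/τ) = e^(−0.27/0.2597) = 0.3536.
Trapped volume = 430.02 × 0.3536 = 152.06 mL.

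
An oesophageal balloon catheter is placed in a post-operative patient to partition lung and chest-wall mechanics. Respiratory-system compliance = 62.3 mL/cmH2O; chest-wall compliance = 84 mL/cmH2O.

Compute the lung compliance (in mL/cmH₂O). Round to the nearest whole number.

241

1/CL = 1/Crs − 1/Ccw.
1/CL = 1/62.3 − 1/84 = 0.004147.
CL = 241.14 mL/cmH2O.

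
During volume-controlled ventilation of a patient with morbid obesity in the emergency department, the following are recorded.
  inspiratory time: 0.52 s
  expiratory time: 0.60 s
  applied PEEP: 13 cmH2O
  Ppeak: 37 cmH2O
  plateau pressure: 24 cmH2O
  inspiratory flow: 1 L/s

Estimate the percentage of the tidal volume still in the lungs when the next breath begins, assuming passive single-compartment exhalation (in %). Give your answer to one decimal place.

37.7

Vt = flow × Ti = 1 L/s × 0.52 s × 1000 mL/L = 520.0 mL.
R = (PIP − Pplat)/V̇ = (37 − 24) / 1 = 13.0/1 = 13.0 cmH2O·s/L.
C = Vt/(Pplat − PEEP) = 520.0 / (24 − 13) = 520.0/11.0 = 47.273 mL/cmH2O.
τ = R × C = 13.0 × 0.04727 L/cmH2O = 0.6145 s.
Fraction remaining at end-expiration = e^(−Te/τ) = e^(−0.60/0.6145) = 0.3767 → 37.67%.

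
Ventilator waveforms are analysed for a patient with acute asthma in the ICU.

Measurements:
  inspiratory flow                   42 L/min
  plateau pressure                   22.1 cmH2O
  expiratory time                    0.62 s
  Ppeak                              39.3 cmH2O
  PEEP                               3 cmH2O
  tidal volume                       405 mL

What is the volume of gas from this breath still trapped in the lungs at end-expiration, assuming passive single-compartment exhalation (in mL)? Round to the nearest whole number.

Flow: 42 L/min ÷ 60 = 0.7 L/s.
R = (PIP − Pplat)/V̇ = (39.3 − 22.1) / 0.7 = 17.2/0.7 = 24.571 cmH2O·s/L.
C = Vt/(Pplat − PEEP) = 405.0 / (22.1 − 3) = 405.0/19.1 = 21.204 mL/cmH2O.
τ = R × C = 24.571 × 0.0212 L/cmH2O = 0.5209 s.
Fraction remaining = e^(−Te/τ) = e^(−0.62/0.5209) = 0.3041.
Trapped volume = 405.0 × 0.3041 = 123.16 mL.

123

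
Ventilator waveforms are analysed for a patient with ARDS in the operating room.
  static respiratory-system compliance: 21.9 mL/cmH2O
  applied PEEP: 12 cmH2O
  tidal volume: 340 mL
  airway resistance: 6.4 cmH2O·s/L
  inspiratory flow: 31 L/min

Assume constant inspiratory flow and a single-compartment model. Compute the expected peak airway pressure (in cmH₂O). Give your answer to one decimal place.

Flow: 31 L/min ÷ 60 = 0.5167 L/s.
Equation of motion (constant flow): PIP = Vt/C + R·V̇ + PEEP.
PIP = 340/21.9 + 6.4×0.5167 + 12 = 15.525 + 3.307 + 12 = 30.832 cmH2O.

30.8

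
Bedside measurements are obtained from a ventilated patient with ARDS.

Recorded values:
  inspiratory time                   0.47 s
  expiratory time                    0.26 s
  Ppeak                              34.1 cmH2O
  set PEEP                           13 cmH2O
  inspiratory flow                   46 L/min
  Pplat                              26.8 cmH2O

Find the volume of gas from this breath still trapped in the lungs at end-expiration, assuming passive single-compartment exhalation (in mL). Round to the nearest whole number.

Flow: 46 L/min ÷ 60 = 0.7667 L/s.
Vt = flow × Ti = 0.7667 L/s × 0.47 s × 1000 mL/L = 360.35 mL.
R = (PIP − Pplat)/V̇ = (34.1 − 26.8) / 0.7667 = 7.3/0.7667 = 9.521 cmH2O·s/L.
C = Vt/(Pplat − PEEP) = 360.35 / (26.8 − 13) = 360.35/13.8 = 26.112 mL/cmH2O.
τ = R × C = 9.521 × 0.02611 L/cmH2O = 0.2486 s.
Fraction remaining = e^(−Te/τ) = e^(−0.26/0.2486) = 0.3514.
Trapped volume = 360.35 × 0.3514 = 126.63 mL.

127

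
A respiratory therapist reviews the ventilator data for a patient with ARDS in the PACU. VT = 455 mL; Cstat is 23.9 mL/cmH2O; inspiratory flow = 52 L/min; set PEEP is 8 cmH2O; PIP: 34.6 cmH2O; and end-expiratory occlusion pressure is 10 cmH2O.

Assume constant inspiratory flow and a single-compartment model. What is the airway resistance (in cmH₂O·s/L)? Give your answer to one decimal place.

6.4

Flow: 52 L/min ÷ 60 = 0.8667 L/s.
Total PEEP = 10 cmH2O (set 8 + intrinsic 2); this is the baseline alveolar pressure.
Equation of motion (constant flow): PIP = Vt/C + R·V̇ + PEEP.
R·V̇ = PIP − Vt/C − PEEP = 34.6 − 455/23.9 − 10 = 34.6 − 19.038 − 10 = 5.562 cmH2O.
R = 5.562 / 0.8667 = 6.417 cmH2O·s/L.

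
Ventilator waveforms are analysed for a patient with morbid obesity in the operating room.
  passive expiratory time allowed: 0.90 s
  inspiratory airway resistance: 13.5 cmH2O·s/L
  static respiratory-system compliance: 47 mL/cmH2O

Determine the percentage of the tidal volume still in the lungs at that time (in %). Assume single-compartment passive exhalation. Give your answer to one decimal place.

τ = R × C = 13.5 × 47 mL/cmH2O = 13.5 × 0.047 L/cmH2O = 0.6345 s.
Passive exhalation: V(t)/V₀ = e^(−t/τ) = e^(−0.90/0.6345) = 0.2421.
Fraction remaining = 0.2421 → 24.21%.

24.2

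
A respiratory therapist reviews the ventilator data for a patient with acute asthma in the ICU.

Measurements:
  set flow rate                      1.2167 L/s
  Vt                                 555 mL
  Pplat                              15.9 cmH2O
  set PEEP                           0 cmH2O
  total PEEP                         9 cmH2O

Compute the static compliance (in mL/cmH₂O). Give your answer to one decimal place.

80.4

End-expiratory occlusion gives total PEEP = 9 cmH2O (intrinsic PEEP = 9 − 0 = 9). Use total PEEP for the elastic gradient.
Cstat = Vt / (Pplat − PEEPtotal) = 555 / (15.9 − 9) = 555 / 6.9 = 80.435 mL/cmH2O.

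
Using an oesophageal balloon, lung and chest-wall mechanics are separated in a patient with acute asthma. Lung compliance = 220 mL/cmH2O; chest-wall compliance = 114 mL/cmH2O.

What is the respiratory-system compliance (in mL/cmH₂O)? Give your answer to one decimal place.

75.1

Lung and chest wall are elastances in series: 1/Crs = 1/CL + 1/Ccw.
1/Crs = 1/220 + 1/114 = 0.01332.
Crs = 75.075 mL/cmH2O.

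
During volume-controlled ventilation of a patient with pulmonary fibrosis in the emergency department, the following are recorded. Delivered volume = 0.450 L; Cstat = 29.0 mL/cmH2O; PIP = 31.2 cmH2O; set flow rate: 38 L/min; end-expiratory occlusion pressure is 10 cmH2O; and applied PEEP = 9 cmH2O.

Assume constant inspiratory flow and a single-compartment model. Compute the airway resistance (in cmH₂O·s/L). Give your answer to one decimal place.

Flow: 38 L/min ÷ 60 = 0.6333 L/s.
Total PEEP = 10 cmH2O (set 9 + intrinsic 1); this is the baseline alveolar pressure.
Equation of motion (constant flow): PIP = Vt/C + R·V̇ + PEEP.
R·V̇ = PIP − Vt/C − PEEP = 31.2 − 450/29.0 − 10 = 31.2 − 15.517 − 10 = 5.683 cmH2O.
R = 5.683 / 0.6333 = 8.974 cmH2O·s/L.

9.0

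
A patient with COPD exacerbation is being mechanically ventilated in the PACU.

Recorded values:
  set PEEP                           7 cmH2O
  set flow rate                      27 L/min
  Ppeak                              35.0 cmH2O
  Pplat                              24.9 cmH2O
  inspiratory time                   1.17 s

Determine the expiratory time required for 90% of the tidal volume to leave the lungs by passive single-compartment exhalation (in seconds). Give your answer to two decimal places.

1.52

Flow: 27 L/min ÷ 60 = 0.45 L/s.
Vt = flow × Ti = 0.45 L/s × 1.17 s × 1000 mL/L = 526.5 mL.
R = (PIP − Pplat)/V̇ = (35.0 − 24.9) / 0.45 = 10.1/0.45 = 22.444 cmH2O·s/L.
C = Vt/(Pplat − PEEP) = 526.5 / (24.9 − 7) = 526.5/17.9 = 29.413 mL/cmH2O.
τ = R × C = 22.444 × 0.02941 L/cmH2O = 0.6601 s.
t = −τ·ln(1 − 0.90) = −0.6601·ln(0.1) = 1.52 s.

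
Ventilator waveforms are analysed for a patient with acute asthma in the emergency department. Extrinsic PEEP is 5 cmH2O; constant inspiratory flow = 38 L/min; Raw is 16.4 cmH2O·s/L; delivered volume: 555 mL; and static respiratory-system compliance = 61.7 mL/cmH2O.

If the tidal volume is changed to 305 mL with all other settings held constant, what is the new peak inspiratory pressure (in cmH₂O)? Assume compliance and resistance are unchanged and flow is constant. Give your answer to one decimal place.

20.3

Flow: 38 L/min ÷ 60 = 0.6333 L/s.
PIP = Vt/C + R·V̇ + PEEP (constant-flow equation of motion).
Only the elastic term changes: ΔPIP = ΔVt / C = (305 − 555) / 61.7 = -4.052 cmH2O.
Original PIP = 555/61.7 + 16.4×0.6333 + 5 = 24.381 cmH2O; new PIP = 24.381 + (-4.052) = 20.329 cmH2O.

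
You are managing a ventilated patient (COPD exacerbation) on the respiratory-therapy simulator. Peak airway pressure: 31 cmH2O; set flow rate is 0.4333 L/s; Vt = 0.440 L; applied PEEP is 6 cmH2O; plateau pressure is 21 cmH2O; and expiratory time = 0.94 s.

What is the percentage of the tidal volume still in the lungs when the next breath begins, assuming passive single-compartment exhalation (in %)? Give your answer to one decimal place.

24.9

R = (PIP − Pplat)/V̇ = (31 − 21) / 0.4333 = 10.0/0.4333 = 23.079 cmH2O·s/L.
C = Vt/(Pplat − PEEP) = 440.0 / (21 − 6) = 440.0/15.0 = 29.333 mL/cmH2O.
τ = R × C = 23.079 × 0.02933 L/cmH2O = 0.6769 s.
Fraction remaining at end-expiration = e^(−Te/τ) = e^(−0.94/0.6769) = 0.2494 → 24.94%.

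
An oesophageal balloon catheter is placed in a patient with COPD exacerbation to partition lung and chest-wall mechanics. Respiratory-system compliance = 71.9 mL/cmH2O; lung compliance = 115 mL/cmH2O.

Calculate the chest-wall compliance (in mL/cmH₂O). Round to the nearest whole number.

192

1/Ccw = 1/Crs − 1/CL.
1/Ccw = 1/71.9 − 1/115 = 0.005213.
Ccw = 191.83 mL/cmH2O.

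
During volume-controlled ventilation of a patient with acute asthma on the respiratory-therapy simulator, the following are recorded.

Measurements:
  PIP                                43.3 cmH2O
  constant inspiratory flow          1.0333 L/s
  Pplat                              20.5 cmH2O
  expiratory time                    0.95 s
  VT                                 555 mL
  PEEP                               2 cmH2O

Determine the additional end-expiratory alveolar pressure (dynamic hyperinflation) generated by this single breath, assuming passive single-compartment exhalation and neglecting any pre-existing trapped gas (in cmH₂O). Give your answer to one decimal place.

R = (PIP − Pplat)/V̇ = (43.3 − 20.5) / 1.0333 = 22.8/1.0333 = 22.065 cmH2O·s/L.
C = Vt/(Pplat − PEEP) = 555.0 / (20.5 − 2) = 555.0/18.5 = 30.0 mL/cmH2O.
τ = R × C = 22.065 × 0.03 L/cmH2O = 0.662 s.
Fraction remaining = e^(−Te/τ) = e^(−0.95/0.662) = 0.2381; trapped volume = 555.0 × 0.2381 = 132.15 mL.
Additional alveolar pressure from trapping ≈ V_trapped / C = 132.15 / 30.0 = 4.405 cmH2O.

4.4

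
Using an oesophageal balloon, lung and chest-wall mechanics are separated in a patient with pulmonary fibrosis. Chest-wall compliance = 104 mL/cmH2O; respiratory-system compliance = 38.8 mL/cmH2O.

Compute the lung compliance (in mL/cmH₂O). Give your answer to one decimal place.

61.9

1/CL = 1/Crs − 1/Ccw.
1/CL = 1/38.8 − 1/104 = 0.01616.
CL = 61.881 mL/cmH2O.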